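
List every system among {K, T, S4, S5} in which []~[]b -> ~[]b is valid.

T, S4, S5

T-tableau for the negation ~([]~[]b -> ~[]b):
1. ~([]~[]b -> ~[]b), u
2. []~[]b, u   [~->-rule on 1]
3. []b, u   [~->-rule on 1]
4. ~[]b, u   [[]-rule on 2 via uRu]
5. b, u   [[]-rule on 3 via uRu]
6. ~b, v   [~[]-rule on 4: fresh world v, uRv]
7. ~[]b, v   [[]-rule on 2 via uRv]
8. b, v   [[]-rule on 3 via uRv]
Accessibility: uRu, uRv, vRv
Branch closes: b and ~b both at v.
Every branch closes (one shown): valid in T, hence also in S4, S5 (every theorem of T is a theorem of S4 and S5).
K-tableau for the negation ~([]~[]b -> ~[]b):
1. ~([]~[]b -> ~[]b), u
2. []~[]b, u   [~->-rule on 1]
3. []b, u   [~->-rule on 1]
Complete open branch: countermodel on a K-frame, so not valid in K.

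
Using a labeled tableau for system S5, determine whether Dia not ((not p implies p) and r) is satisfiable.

Yes, satisfiable

1. Dia not ((not p implies p) and r), u
2. not ((not p implies p) and r), v   [Dia-rule on 1: fresh world v, uRv]
3. not r, v   [neg-and-rule on 2 (branches; this branch)]
Accessibility: uRu, uRv, vRu, vRv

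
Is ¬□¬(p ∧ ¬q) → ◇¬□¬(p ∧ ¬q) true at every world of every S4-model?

Yes, valid

Tableau for the negation ¬(¬□¬(p ∧ ¬q) → ◇¬□¬(p ∧ ¬q)):
1. ¬(¬□¬(p ∧ ¬q) → ◇¬□¬(p ∧ ¬q)), w0
2. ¬□¬(p ∧ ¬q), w0
3. ¬◇¬□¬(p ∧ ¬q), w0
4. □¬(p ∧ ¬q), w0
5. ¬(p ∧ ¬q), w0
6. q, w0
7. p ∧ ¬q, w1
8. p, w1
9. ¬q, w1
10. □¬(p ∧ ¬q), w1
11. ¬(p ∧ ¬q), w1
12. q, w1
Accessibility: w0Rw0, w0Rw1, w1Rw1
Branch closes: q and ¬q both at w1.
Every branch of the negation's tableau closes; the branch above is one of them.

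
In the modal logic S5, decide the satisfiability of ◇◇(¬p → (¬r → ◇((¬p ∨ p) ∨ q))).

1. ◇◇(¬p → (¬r → ◇((¬p ∨ p) ∨ q))), w0
2. ◇(¬p → (¬r → ◇((¬p ∨ p) ∨ q))), w1
3. ¬p → (¬r → ◇((¬p ∨ p) ∨ q)), w2
4. ¬r → ◇((¬p ∨ p) ∨ q), w2
5. ◇((¬p ∨ p) ∨ q), w2
6. (¬p ∨ p) ∨ q, w3
7. q, w3
Accessibility: w0Rw0, w0Rw1, w0Rw2, w0Rw3, w1Rw0, w1Rw1, w1Rw2, w1Rw3, w2Rw0, w2Rw1, w2Rw2, w2Rw3, w3Rw0, w3Rw1, w3Rw2, w3Rw3

Yes, satisfiable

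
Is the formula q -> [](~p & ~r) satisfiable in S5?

Yes, satisfiable

1. q -> [](~p & ~r), u
2. [](~p & ~r), u
3. ~p & ~r, u
4. ~p, u
5. ~r, u
Accessibility: uRu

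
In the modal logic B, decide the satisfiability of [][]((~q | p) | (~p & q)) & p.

1. [][]((~q | p) | (~p & q)) & p, 0
2. [][]((~q | p) | (~p & q)), 0
3. p, 0
4. []((~q | p) | (~p & q)), 0
5. (~q | p) | (~p & q), 0
6. ~q | p, 0
Accessibility: 0R0

Satisfiable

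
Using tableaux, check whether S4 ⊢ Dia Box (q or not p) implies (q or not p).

Not valid

Tableau for the negation not (Dia Box (q or not p) implies (q or not p)):
1. not (Dia Box (q or not p) implies (q or not p)), u
2. Dia Box (q or not p), u   [neg-implies-rule on 1]
3. not (q or not p), u   [neg-implies-rule on 1]
4. not q, u   [neg-or-rule on 3]
5. p, u   [neg-or-rule on 3]
6. Box (q or not p), v   [Dia-rule on 2: fresh world v, uRv]
7. q or not p, v   [Box-rule on 6 via vRv]
8. not p, v   [or-rule on 7 (branches; this branch)]
Accessibility: uRu, uRv, vRv
The negation has an open branch (countermodel exists).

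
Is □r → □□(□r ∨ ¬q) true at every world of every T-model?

No, not valid

Tableau for the negation ¬(□r → □□(□r ∨ ¬q)):
1. ¬(□r → □□(□r ∨ ¬q)), u
2. □r, u   [¬→-rule on 1]
3. ¬□□(□r ∨ ¬q), u   [¬→-rule on 1]
4. r, u   [□-rule on 2 via uRu]
5. ¬□(□r ∨ ¬q), v   [¬□-rule on 3: fresh world v, uRv]
6. r, v   [□-rule on 2 via uRv]
7. ¬(□r ∨ ¬q), w   [¬□-rule on 5: fresh world w, vRw]
8. ¬□r, w   [¬∨-rule on 7]
9. q, w   [¬∨-rule on 7]
10. ¬r, x   [¬□-rule on 8: fresh world x, wRx]
Accessibility: uRu, uRv, vRv, vRw, wRw, wRx, xRx
The negation has an open branch (countermodel exists).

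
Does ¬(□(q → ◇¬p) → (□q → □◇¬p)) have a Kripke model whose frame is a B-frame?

Unsatisfiable

1. ¬(□(q → ◇¬p) → (□q → □◇¬p)), 0
2. □(q → ◇¬p), 0   [¬→-rule on 1]
3. ¬(□q → □◇¬p), 0   [¬→-rule on 1]
4. □q, 0   [¬→-rule on 3]
5. ¬□◇¬p, 0   [¬→-rule on 3]
6. q → ◇¬p, 0   [□-rule on 2 via 0R0]
7. q, 0   [□-rule on 4 via 0R0]
8. ◇¬p, 0   [→-rule on 6 (branches; this branch)]
9. ¬◇¬p, 1   [¬□-rule on 5: fresh world 1, 0R1]
10. q → ◇¬p, 1   [□-rule on 2 via 0R1]
11. q, 1   [□-rule on 4 via 0R1]
12. p, 0   [¬◇-rule on 9 via 1R0]
13. p, 1   [¬◇-rule on 9 via 1R1]
14. ◇¬p, 1   [→-rule on 10 (branches; this branch)]
15. ¬p, 2   [◇-rule on 8: fresh world 2, 0R2]
16. q → ◇¬p, 2   [□-rule on 2 via 0R2]
17. q, 2   [□-rule on 4 via 0R2]
18. ◇¬p, 2   [→-rule on 16 (branches; this branch)]
19. ¬p, 3   [◇-rule on 14: fresh world 3, 1R3]
20. p, 3   [¬◇-rule on 9 via 1R3]
Accessibility: 0R0, 0R1, 0R2, 1R0, 1R1, 1R3, 2R0, 2R2, 3R1, 3R3
Branch closes: p and ¬p both at 3.
(One branch shown.) All branches close.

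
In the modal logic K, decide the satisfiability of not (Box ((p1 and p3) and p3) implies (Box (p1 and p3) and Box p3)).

1. not (Box ((p1 and p3) and p3) implies (Box (p1 and p3) and Box p3)), u
2. Box ((p1 and p3) and p3), u
3. not (Box (p1 and p3) and Box p3), u
4. not Box (p1 and p3), u
5. not (p1 and p3), v
6. (p1 and p3) and p3, v
7. p1 and p3, v
8. p3, v
9. p1, v
10. not p3, v
Accessibility: uRv
Branch closes: p3 and not p3 both at v.
(One branch shown.) All branches close.

No, unsatisfiable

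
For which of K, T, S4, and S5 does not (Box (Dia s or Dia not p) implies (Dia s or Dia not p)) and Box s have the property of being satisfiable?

K-tableau for the formula:
1. not (Box (Dia s or Dia not p) implies (Dia s or Dia not p)) and Box s, w0
2. not (Box (Dia s or Dia not p) implies (Dia s or Dia not p)), w0   [and-rule on 1]
3. Box s, w0   [and-rule on 1]
4. Box (Dia s or Dia not p), w0   [neg-implies-rule on 2]
5. not (Dia s or Dia not p), w0   [neg-implies-rule on 2]
6. not Dia s, w0   [neg-or-rule on 5]
7. not Dia not p, w0   [neg-or-rule on 5]
Complete open branch: satisfiable in K.
T-tableau for the formula:
1. not (Box (Dia s or Dia not p) implies (Dia s or Dia not p)) and Box s, w0
2. not (Box (Dia s or Dia not p) implies (Dia s or Dia not p)), w0   [and-rule on 1]
3. Box s, w0   [and-rule on 1]
4. Box (Dia s or Dia not p), w0   [neg-implies-rule on 2]
5. not (Dia s or Dia not p), w0   [neg-implies-rule on 2]
6. not Dia s, w0   [neg-or-rule on 5]
7. not Dia not p, w0   [neg-or-rule on 5]
8. s, w0   [Box-rule on 3 via w0Rw0]
9. Dia s or Dia not p, w0   [Box-rule on 4 via w0Rw0]
10. not s, w0   [neg-Dia-rule on 6 via w0Rw0]
Accessibility: w0Rw0
Branch closes: s and not s both at w0.
Every branch closes (one shown): unsatisfiable in T, hence also in S4, S5 (every S4/S5-frame is a T-frame).

K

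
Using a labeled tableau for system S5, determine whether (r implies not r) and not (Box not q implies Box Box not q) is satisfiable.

Unsatisfiable

1. (r implies not r) and not (Box not q implies Box Box not q), w0
2. r implies not r, w0   [and-rule on 1]
3. not (Box not q implies Box Box not q), w0   [and-rule on 1]
4. Box not q, w0   [neg-implies-rule on 3]
5. not Box Box not q, w0   [neg-implies-rule on 3]
6. not q, w0   [Box-rule on 4 via w0Rw0]
7. not r, w0   [implies-rule on 2 (branches; this branch)]
8. not Box not q, w1   [neg-Box-rule on 5: fresh world w1, w0Rw1]
9. not q, w1   [Box-rule on 4 via w0Rw1]
10. q, w2   [neg-Box-rule on 8: fresh world w2, w1Rw2]
11. not q, w2   [Box-rule on 4 via w0Rw2]
Accessibility: w0Rw0, w0Rw1, w0Rw2, w1Rw0, w1Rw1, w1Rw2, w2Rw0, w2Rw1, w2Rw2
Branch closes: q and not q both at w2.
All branches of the tableau close; one closing branch shown above.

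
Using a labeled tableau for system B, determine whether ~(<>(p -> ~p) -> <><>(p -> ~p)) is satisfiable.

Unsatisfiable (every branch closes)

1. ~(<>(p -> ~p) -> <><>(p -> ~p)), w0
2. <>(p -> ~p), w0   [~->-rule on 1]
3. ~<><>(p -> ~p), w0   [~->-rule on 1]
4. ~<>(p -> ~p), w0   [~<>-rule on 3 via w0Rw0]
5. ~(p -> ~p), w0   [~<>-rule on 4 via w0Rw0]
6. p, w0   [~->-rule on 5]
7. p -> ~p, w1   [<>-rule on 2: fresh world w1, w0Rw1]
8. ~<>(p -> ~p), w1   [~<>-rule on 3 via w0Rw1]
9. ~(p -> ~p), w1   [~<>-rule on 4 via w0Rw1]
10. p, w1   [~->-rule on 9]
11. ~p, w1   [->-rule on 7 (branches; this branch)]
Accessibility: w0Rw0, w0Rw1, w1Rw0, w1Rw1
Branch closes: p and ~p both at w1.
All branches of the tableau close; one closing branch shown above.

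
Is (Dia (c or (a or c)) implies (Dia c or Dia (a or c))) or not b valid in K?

Valid

Tableau for the negation not ((Dia (c or (a or c)) implies (Dia c or Dia (a or c))) or not b):
1. not ((Dia (c or (a or c)) implies (Dia c or Dia (a or c))) or not b), w0
2. not (Dia (c or (a or c)) implies (Dia c or Dia (a or c))), w0
3. b, w0
4. Dia (c or (a or c)), w0
5. not (Dia c or Dia (a or c)), w0
6. not Dia c, w0
7. not Dia (a or c), w0
8. c or (a or c), w1
9. not c, w1
10. not (a or c), w1
11. not a, w1
12. a or c, w1
13. c, w1
Accessibility: w0Rw1
Branch closes: c and not c both at w1.
All branches of the negation close; one closing branch shown above.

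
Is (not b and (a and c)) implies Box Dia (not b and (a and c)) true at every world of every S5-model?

Yes, valid

Tableau for the negation not ((not b and (a and c)) implies Box Dia (not b and (a and c))):
1. not ((not b and (a and c)) implies Box Dia (not b and (a and c))), 0
2. not b and (a and c), 0
3. not Box Dia (not b and (a and c)), 0
4. not b, 0
5. a and c, 0
6. a, 0
7. c, 0
8. not Dia (not b and (a and c)), 1
9. not (not b and (a and c)), 0
10. not (not b and (a and c)), 1
11. not (a and c), 0
12. not (a and c), 1
13. not c, 0
Accessibility: 0R0, 0R1, 1R0, 1R1
Branch closes: c and not c both at 0.
All branches of the negation close; one closing branch shown above.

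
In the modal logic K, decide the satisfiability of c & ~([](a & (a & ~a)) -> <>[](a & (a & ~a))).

Satisfiable (open branch found)

1. c & ~([](a & (a & ~a)) -> <>[](a & (a & ~a))), 0
2. c, 0
3. ~([](a & (a & ~a)) -> <>[](a & (a & ~a))), 0
4. [](a & (a & ~a)), 0
5. ~<>[](a & (a & ~a)), 0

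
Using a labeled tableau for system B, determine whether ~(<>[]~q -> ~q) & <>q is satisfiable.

1. ~(<>[]~q -> ~q) & <>q, u
2. ~(<>[]~q -> ~q), u
3. <>q, u
4. <>[]~q, u
5. q, u
6. q, v
7. []~q, w
8. ~q, u
Accessibility: uRu, uRv, uRw, vRu, vRv, wRu, wRw
Branch closes: q and ~q both at u.
Every branch closes; the branch above is one of them.

No, unsatisfiable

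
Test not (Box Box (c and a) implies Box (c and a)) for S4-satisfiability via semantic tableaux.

1. not (Box Box (c and a) implies Box (c and a)), w0
2. Box Box (c and a), w0
3. not Box (c and a), w0
4. Box (c and a), w0
5. c and a, w0
6. c, w0
7. a, w0
8. not (c and a), w1
9. Box (c and a), w1
10. c and a, w1
11. c, w1
12. a, w1
13. not a, w1
Accessibility: w0Rw0, w0Rw1, w1Rw1
Branch closes: a and not a both at w1.
All branches of the tableau close; one closing branch shown above.

Unsatisfiable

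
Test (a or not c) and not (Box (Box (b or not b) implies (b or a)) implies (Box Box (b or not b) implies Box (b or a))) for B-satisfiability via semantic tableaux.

Unsatisfiable (every branch closes)

1. (a or not c) and not (Box (Box (b or not b) implies (b or a)) implies (Box Box (b or not b) implies Box (b or a))), w0
2. a or not c, w0   [and-rule on 1]
3. not (Box (Box (b or not b) implies (b or a)) implies (Box Box (b or not b) implies Box (b or a))), w0   [and-rule on 1]
4. Box (Box (b or not b) implies (b or a)), w0   [neg-implies-rule on 3]
5. not (Box Box (b or not b) implies Box (b or a)), w0   [neg-implies-rule on 3]
6. Box Box (b or not b), w0   [neg-implies-rule on 5]
7. not Box (b or a), w0   [neg-implies-rule on 5]
8. Box (b or not b) implies (b or a), w0   [Box-rule on 4 via w0Rw0]
9. Box (b or not b), w0   [Box-rule on 6 via w0Rw0]
10. b or not b, w0   [Box-rule on 9 via w0Rw0]
11. not c, w0   [or-rule on 2 (branches; this branch)]
12. b or a, w0   [implies-rule on 8 (branches; this branch)]
13. not b, w0   [or-rule on 10 (branches; this branch)]
14. a, w0   [or-rule on 12 (branches; this branch)]
15. not (b or a), w1   [neg-Box-rule on 7: fresh world w1, w0Rw1]
16. not b, w1   [neg-or-rule on 15]
17. not a, w1   [neg-or-rule on 15]
18. Box (b or not b) implies (b or a), w1   [Box-rule on 4 via w0Rw1]
19. Box (b or not b), w1   [Box-rule on 6 via w0Rw1]
20. b or not b, w1   [Box-rule on 9 via w0Rw1]
21. not Box (b or not b), w1   [implies-rule on 18 (branches; this branch)]
22. not (b or not b), w2   [neg-Box-rule on 21: fresh world w2, w1Rw2]
23. not b, w2   [neg-or-rule on 22]
24. b, w2   [neg-or-rule on 22]
Accessibility: w0Rw0, w0Rw1, w1Rw0, w1Rw1, w1Rw2, w2Rw1, w2Rw2
Branch closes: b and not b both at w2.
Every branch closes; the branch above is one of them.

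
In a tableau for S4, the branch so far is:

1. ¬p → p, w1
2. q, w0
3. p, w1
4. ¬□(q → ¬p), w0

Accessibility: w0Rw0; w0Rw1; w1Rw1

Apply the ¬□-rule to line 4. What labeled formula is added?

a fresh world w2 with w0Rw2, and ¬(q → ¬p) at w2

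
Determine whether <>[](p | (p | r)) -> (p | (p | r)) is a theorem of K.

No, not valid

Tableau for the negation ~(<>[](p | (p | r)) -> (p | (p | r))):
1. ~(<>[](p | (p | r)) -> (p | (p | r))), u
2. <>[](p | (p | r)), u
3. ~(p | (p | r)), u
4. ~p, u
5. ~(p | r), u
6. ~r, u
7. [](p | (p | r)), v
Accessibility: uRv
The negation has an open branch (countermodel exists).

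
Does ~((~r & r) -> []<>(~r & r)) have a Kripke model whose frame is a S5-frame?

No, unsatisfiable

1. ~((~r & r) -> []<>(~r & r)), w0
2. ~r & r, w0
3. ~[]<>(~r & r), w0
4. ~r, w0
5. r, w0
Accessibility: w0Rw0
Branch closes: r and ~r both at w0.
All branches of the tableau close; one closing branch shown above.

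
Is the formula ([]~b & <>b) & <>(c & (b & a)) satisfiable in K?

1. ([]~b & <>b) & <>(c & (b & a)), w0
2. []~b & <>b, w0
3. <>(c & (b & a)), w0
4. []~b, w0
5. <>b, w0
6. c & (b & a), w1
7. c, w1
8. b & a, w1
9. b, w1
10. a, w1
11. ~b, w1
Accessibility: w0Rw1
Branch closes: b and ~b both at w1.
All branches of the tableau close; one closing branch shown above.

No, unsatisfiable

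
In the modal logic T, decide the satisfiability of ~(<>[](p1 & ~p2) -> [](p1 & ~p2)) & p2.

Yes, satisfiable

1. ~(<>[](p1 & ~p2) -> [](p1 & ~p2)) & p2, 0
2. ~(<>[](p1 & ~p2) -> [](p1 & ~p2)), 0   [&-rule on 1]
3. p2, 0   [&-rule on 1]
4. <>[](p1 & ~p2), 0   [~->-rule on 2]
5. ~[](p1 & ~p2), 0   [~->-rule on 2]
6. [](p1 & ~p2), 1   [<>-rule on 4: fresh world 1, 0R1]
7. p1 & ~p2, 1   [[]-rule on 6 via 1R1]
8. p1, 1   [&-rule on 7]
9. ~p2, 1   [&-rule on 7]
10. ~(p1 & ~p2), 2   [~[]-rule on 5: fresh world 2, 0R2]
11. p2, 2   [~&-rule on 10 (branches; this branch)]
Accessibility: 0R0, 0R1, 0R2, 1R1, 2R2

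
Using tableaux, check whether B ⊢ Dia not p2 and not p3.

Tableau for the negation not (Dia not p2 and not p3):
1. not (Dia not p2 and not p3), 0
2. p3, 0
Accessibility: 0R0
The negation has an open branch (countermodel exists).

Invalid (countermodel exists)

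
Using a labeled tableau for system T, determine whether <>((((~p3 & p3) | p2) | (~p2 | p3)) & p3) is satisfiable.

Satisfiable (open branch found)

1. <>((((~p3 & p3) | p2) | (~p2 | p3)) & p3), 0
2. (((~p3 & p3) | p2) | (~p2 | p3)) & p3, 1   [<>-rule on 1: fresh world 1, 0R1]
3. ((~p3 & p3) | p2) | (~p2 | p3), 1   [&-rule on 2]
4. p3, 1   [&-rule on 2]
5. ~p2 | p3, 1   [|-rule on 3 (branches; this branch)]
Accessibility: 0R0, 0R1, 1R1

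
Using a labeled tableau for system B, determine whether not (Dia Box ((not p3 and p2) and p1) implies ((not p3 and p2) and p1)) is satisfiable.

Unsatisfiable

1. not (Dia Box ((not p3 and p2) and p1) implies ((not p3 and p2) and p1)), w0
2. Dia Box ((not p3 and p2) and p1), w0   [neg-implies-rule on 1]
3. not ((not p3 and p2) and p1), w0   [neg-implies-rule on 1]
4. not (not p3 and p2), w0   [neg-and-rule on 3 (branches; this branch)]
5. not p2, w0   [neg-and-rule on 4 (branches; this branch)]
6. Box ((not p3 and p2) and p1), w1   [Dia-rule on 2: fresh world w1, w0Rw1]
7. (not p3 and p2) and p1, w0   [Box-rule on 6 via w1Rw0]
8. not p3 and p2, w0   [and-rule on 7]
9. p1, w0   [and-rule on 7]
10. not p3, w0   [and-rule on 8]
11. p2, w0   [and-rule on 8]
Accessibility: w0Rw0, w0Rw1, w1Rw0, w1Rw1
Branch closes: p2 and not p2 both at w0.
All branches of the tableau close; one closing branch shown above.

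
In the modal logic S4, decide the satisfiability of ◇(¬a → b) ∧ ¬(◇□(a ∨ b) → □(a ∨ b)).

1. ◇(¬a → b) ∧ ¬(◇□(a ∨ b) → □(a ∨ b)), 0
2. ◇(¬a → b), 0   [∧-rule on 1]
3. ¬(◇□(a ∨ b) → □(a ∨ b)), 0   [∧-rule on 1]
4. ◇□(a ∨ b), 0   [¬→-rule on 3]
5. ¬□(a ∨ b), 0   [¬→-rule on 3]
6. ¬a → b, 1   [◇-rule on 2: fresh world 1, 0R1]
7. b, 1   [→-rule on 6 (branches; this branch)]
8. □(a ∨ b), 2   [◇-rule on 4: fresh world 2, 0R2]
9. a ∨ b, 2   [□-rule on 8 via 2R2]
10. b, 2   [∨-rule on 9 (branches; this branch)]
11. ¬(a ∨ b), 3   [¬□-rule on 5: fresh world 3, 0R3]
12. ¬a, 3   [¬∨-rule on 11]
13. ¬b, 3   [¬∨-rule on 11]
Accessibility: 0R0, 0R1, 0R2, 0R3, 1R1, 2R2, 3R3

Satisfiable (open branch found)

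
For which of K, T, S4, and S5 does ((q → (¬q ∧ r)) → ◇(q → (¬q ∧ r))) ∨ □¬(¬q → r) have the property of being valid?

T-tableau for the negation ¬(((q → (¬q ∧ r)) → ◇(q → (¬q ∧ r))) ∨ □¬(¬q → r)):
1. ¬(((q → (¬q ∧ r)) → ◇(q → (¬q ∧ r))) ∨ □¬(¬q → r)), 0
2. ¬((q → (¬q ∧ r)) → ◇(q → (¬q ∧ r))), 0
3. ¬□¬(¬q → r), 0
4. q → (¬q ∧ r), 0
5. ¬◇(q → (¬q ∧ r)), 0
6. ¬(q → (¬q ∧ r)), 0
7. q, 0
8. ¬(¬q ∧ r), 0
9. ¬q ∧ r, 0
10. ¬q, 0
11. r, 0
Accessibility: 0R0
Branch closes: q and ¬q both at 0.
Every branch closes (one shown): valid in T, hence also in S4, S5 (every theorem of T is a theorem of S4 and S5).
K-tableau for the negation ¬(((q → (¬q ∧ r)) → ◇(q → (¬q ∧ r))) ∨ □¬(¬q → r)):
1. ¬(((q → (¬q ∧ r)) → ◇(q → (¬q ∧ r))) ∨ □¬(¬q → r)), 0
2. ¬((q → (¬q ∧ r)) → ◇(q → (¬q ∧ r))), 0
3. ¬□¬(¬q → r), 0
4. q → (¬q ∧ r), 0
5. ¬◇(q → (¬q ∧ r)), 0
6. ¬q ∧ r, 0
7. ¬q, 0
8. r, 0
9. ¬q → r, 1
10. ¬(q → (¬q ∧ r)), 1
11. q, 1
12. ¬(¬q ∧ r), 1
13. r, 1
Accessibility: 0R1
Complete open branch: countermodel on a K-frame, so not valid in K.

T, S4, S5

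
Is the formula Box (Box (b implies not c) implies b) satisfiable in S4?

1. Box (Box (b implies not c) implies b), w0
2. Box (b implies not c) implies b, w0
3. b, w0
Accessibility: w0Rw0

Yes, satisfiable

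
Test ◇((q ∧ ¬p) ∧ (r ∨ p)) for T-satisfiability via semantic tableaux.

Satisfiable

1. ◇((q ∧ ¬p) ∧ (r ∨ p)), w0
2. (q ∧ ¬p) ∧ (r ∨ p), w1
3. q ∧ ¬p, w1
4. r ∨ p, w1
5. q, w1
6. ¬p, w1
7. r, w1
Accessibility: w0Rw0, w0Rw1, w1Rw1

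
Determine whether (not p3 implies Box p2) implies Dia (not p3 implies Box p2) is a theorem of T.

Valid in T

Tableau for the negation not ((not p3 implies Box p2) implies Dia (not p3 implies Box p2)):
1. not ((not p3 implies Box p2) implies Dia (not p3 implies Box p2)), u
2. not p3 implies Box p2, u
3. not Dia (not p3 implies Box p2), u
4. not (not p3 implies Box p2), u
5. not p3, u
6. not Box p2, u
7. Box p2, u
8. p2, u
9. not p2, v
10. not (not p3 implies Box p2), v
11. not p3, v
12. not Box p2, v
13. p2, v
Accessibility: uRu, uRv, vRv
Branch closes: p2 and not p2 both at v.
Every branch of the negation's tableau closes; the branch above is one of them.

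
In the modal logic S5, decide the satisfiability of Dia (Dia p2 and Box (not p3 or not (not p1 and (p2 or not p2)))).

1. Dia (Dia p2 and Box (not p3 or not (not p1 and (p2 or not p2)))), w0
2. Dia p2 and Box (not p3 or not (not p1 and (p2 or not p2))), w1   [Dia-rule on 1: fresh world w1, w0Rw1]
3. Dia p2, w1   [and-rule on 2]
4. Box (not p3 or not (not p1 and (p2 or not p2))), w1   [and-rule on 2]
5. not p3 or not (not p1 and (p2 or not p2)), w0   [Box-rule on 4 via w1Rw0]
6. not p3 or not (not p1 and (p2 or not p2)), w1   [Box-rule on 4 via w1Rw1]
7. not (not p1 and (p2 or not p2)), w0   [or-rule on 5 (branches; this branch)]
8. not (not p1 and (p2 or not p2)), w1   [or-rule on 6 (branches; this branch)]
9. p1, w0   [neg-and-rule on 7 (branches; this branch)]
10. p1, w1   [neg-and-rule on 8 (branches; this branch)]
11. p2, w2   [Dia-rule on 3: fresh world w2, w1Rw2]
12. not p3 or not (not p1 and (p2 or not p2)), w2   [Box-rule on 4 via w1Rw2]
13. not (not p1 and (p2 or not p2)), w2   [or-rule on 12 (branches; this branch)]
14. p1, w2   [neg-and-rule on 13 (branches; this branch)]
Accessibility: w0Rw0, w0Rw1, w0Rw2, w1Rw0, w1Rw1, w1Rw2, w2Rw0, w2Rw1, w2Rw2

Yes, satisfiable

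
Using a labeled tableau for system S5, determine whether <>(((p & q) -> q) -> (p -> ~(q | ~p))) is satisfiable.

Satisfiable

1. <>(((p & q) -> q) -> (p -> ~(q | ~p))), 0
2. ((p & q) -> q) -> (p -> ~(q | ~p)), 1
3. p -> ~(q | ~p), 1
4. ~(q | ~p), 1
5. ~q, 1
6. p, 1
Accessibility: 0R0, 0R1, 1R0, 1R1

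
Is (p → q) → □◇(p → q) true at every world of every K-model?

Invalid (countermodel exists)

Tableau for the negation ¬((p → q) → □◇(p → q)):
1. ¬((p → q) → □◇(p → q)), w0
2. p → q, w0
3. ¬□◇(p → q), w0
4. q, w0
5. ¬◇(p → q), w1
Accessibility: w0Rw1
The negation has an open branch (countermodel exists).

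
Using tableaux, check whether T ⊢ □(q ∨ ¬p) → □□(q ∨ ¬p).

Tableau for the negation ¬(□(q ∨ ¬p) → □□(q ∨ ¬p)):
1. ¬(□(q ∨ ¬p) → □□(q ∨ ¬p)), 0
2. □(q ∨ ¬p), 0   [¬→-rule on 1]
3. ¬□□(q ∨ ¬p), 0   [¬→-rule on 1]
4. q ∨ ¬p, 0   [□-rule on 2 via 0R0]
5. ¬p, 0   [∨-rule on 4 (branches; this branch)]
6. ¬□(q ∨ ¬p), 1   [¬□-rule on 3: fresh world 1, 0R1]
7. q ∨ ¬p, 1   [□-rule on 2 via 0R1]
8. ¬p, 1   [∨-rule on 7 (branches; this branch)]
9. ¬(q ∨ ¬p), 2   [¬□-rule on 6: fresh world 2, 1R2]
10. ¬q, 2   [¬∨-rule on 9]
11. p, 2   [¬∨-rule on 9]
Accessibility: 0R0, 0R1, 1R1, 1R2, 2R2
The negation has an open branch (countermodel exists).

Not valid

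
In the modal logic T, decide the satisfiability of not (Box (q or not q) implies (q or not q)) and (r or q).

1. not (Box (q or not q) implies (q or not q)) and (r or q), u
2. not (Box (q or not q) implies (q or not q)), u
3. r or q, u
4. Box (q or not q), u
5. not (q or not q), u
6. not q, u
7. q, u
Accessibility: uRu
Branch closes: q and not q both at u.
All branches of the tableau close; one closing branch shown above.

Unsatisfiable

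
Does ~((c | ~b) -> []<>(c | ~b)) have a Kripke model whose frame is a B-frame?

1. ~((c | ~b) -> []<>(c | ~b)), w0
2. c | ~b, w0   [~->-rule on 1]
3. ~[]<>(c | ~b), w0   [~->-rule on 1]
4. ~b, w0   [|-rule on 2 (branches; this branch)]
5. ~<>(c | ~b), w1   [~[]-rule on 3: fresh world w1, w0Rw1]
6. ~(c | ~b), w0   [~<>-rule on 5 via w1Rw0]
7. ~c, w0   [~|-rule on 6]
8. b, w0   [~|-rule on 6]
Accessibility: w0Rw0, w0Rw1, w1Rw0, w1Rw1
Branch closes: b and ~b both at w0.
All branches of the tableau close; one closing branch shown above.

No, unsatisfiable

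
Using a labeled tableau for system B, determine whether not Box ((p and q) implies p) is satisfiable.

1. not Box ((p and q) implies p), w0
2. not ((p and q) implies p), w1
3. p and q, w1
4. not p, w1
5. p, w1
6. q, w1
Accessibility: w0Rw0, w0Rw1, w1Rw0, w1Rw1
Branch closes: p and not p both at w1.
All branches of the tableau close; one closing branch shown above.

Unsatisfiable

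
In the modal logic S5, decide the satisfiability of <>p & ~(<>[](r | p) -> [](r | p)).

1. <>p & ~(<>[](r | p) -> [](r | p)), u
2. <>p, u
3. ~(<>[](r | p) -> [](r | p)), u
4. <>[](r | p), u
5. ~[](r | p), u
6. p, v
7. [](r | p), w
8. r | p, u
9. r | p, v
10. r | p, w
11. p, u
12. p, w
13. ~(r | p), x
14. ~r, x
15. ~p, x
16. r | p, x
17. p, x
Accessibility: uRu, uRv, uRw, uRx, vRu, vRv, vRw, vRx, wRu, wRv, wRw, wRx, xRu, xRv, xRw, xRx
Branch closes: p and ~p both at x.
Every branch closes; the branch above is one of them.

Unsatisfiable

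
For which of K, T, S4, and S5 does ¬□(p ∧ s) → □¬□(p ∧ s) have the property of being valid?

S4-tableau for the negation ¬(¬□(p ∧ s) → □¬□(p ∧ s)):
1. ¬(¬□(p ∧ s) → □¬□(p ∧ s)), w0
2. ¬□(p ∧ s), w0   [¬→-rule on 1]
3. ¬□¬□(p ∧ s), w0   [¬→-rule on 1]
4. ¬(p ∧ s), w1   [¬□-rule on 2: fresh world w1, w0Rw1]
5. ¬s, w1   [¬∧-rule on 4 (branches; this branch)]
6. □(p ∧ s), w2   [¬□-rule on 3: fresh world w2, w0Rw2]
7. p ∧ s, w2   [□-rule on 6 via w2Rw2]
8. p, w2   [∧-rule on 7]
9. s, w2   [∧-rule on 7]
Accessibility: w0Rw0, w0Rw1, w0Rw2, w1Rw1, w2Rw2
Complete open branch: countermodel on an S4-frame, so not valid in S4, nor in K, T (the same frame is also a K-frame and a T-frame).
S5-tableau for the negation ¬(¬□(p ∧ s) → □¬□(p ∧ s)):
1. ¬(¬□(p ∧ s) → □¬□(p ∧ s)), w0
2. ¬□(p ∧ s), w0   [¬→-rule on 1]
3. ¬□¬□(p ∧ s), w0   [¬→-rule on 1]
4. ¬(p ∧ s), w1   [¬□-rule on 2: fresh world w1, w0Rw1]
5. ¬s, w1   [¬∧-rule on 4 (branches; this branch)]
6. □(p ∧ s), w2   [¬□-rule on 3: fresh world w2, w0Rw2]
7. p ∧ s, w0   [□-rule on 6 via w2Rw0]
8. p, w0   [∧-rule on 7]
9. s, w0   [∧-rule on 7]
10. p ∧ s, w1   [□-rule on 6 via w2Rw1]
11. p, w1   [∧-rule on 10]
12. s, w1   [∧-rule on 10]
Accessibility: w0Rw0, w0Rw1, w0Rw2, w1Rw0, w1Rw1, w1Rw2, w2Rw0, w2Rw1, w2Rw2
Branch closes: s and ¬s both at w1.
Every branch closes (one shown): valid in S5.

S5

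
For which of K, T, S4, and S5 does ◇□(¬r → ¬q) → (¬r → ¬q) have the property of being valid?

S5

S4-tableau for the negation ¬(◇□(¬r → ¬q) → (¬r → ¬q)):
1. ¬(◇□(¬r → ¬q) → (¬r → ¬q)), u
2. ◇□(¬r → ¬q), u
3. ¬(¬r → ¬q), u
4. ¬r, u
5. q, u
6. □(¬r → ¬q), v
7. ¬r → ¬q, v
8. ¬q, v
Accessibility: uRu, uRv, vRv
Complete open branch: countermodel on an S4-frame, so not valid in S4, nor in K, T (the same frame is also a K-frame and a T-frame).
S5-tableau for the negation ¬(◇□(¬r → ¬q) → (¬r → ¬q)):
1. ¬(◇□(¬r → ¬q) → (¬r → ¬q)), u
2. ◇□(¬r → ¬q), u
3. ¬(¬r → ¬q), u
4. ¬r, u
5. q, u
6. □(¬r → ¬q), v
7. ¬r → ¬q, u
8. ¬r → ¬q, v
9. ¬q, u
Accessibility: uRu, uRv, vRu, vRv
Branch closes: q and ¬q both at u.
Every branch closes (one shown): valid in S5.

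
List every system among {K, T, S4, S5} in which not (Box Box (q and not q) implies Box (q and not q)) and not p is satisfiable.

K

K-tableau for the formula:
1. not (Box Box (q and not q) implies Box (q and not q)) and not p, w0
2. not (Box Box (q and not q) implies Box (q and not q)), w0
3. not p, w0
4. Box Box (q and not q), w0
5. not Box (q and not q), w0
6. not (q and not q), w1
7. Box (q and not q), w1
8. q, w1
Accessibility: w0Rw1
Complete open branch: satisfiable in K.
T-tableau for the formula:
1. not (Box Box (q and not q) implies Box (q and not q)) and not p, w0
2. not (Box Box (q and not q) implies Box (q and not q)), w0
3. not p, w0
4. Box Box (q and not q), w0
5. not Box (q and not q), w0
6. Box (q and not q), w0
7. q and not q, w0
8. q, w0
9. not q, w0
Accessibility: w0Rw0
Branch closes: q and not q both at w0.
Every branch closes (one shown): unsatisfiable in T, hence also in S4, S5 (every S4/S5-frame is a T-frame).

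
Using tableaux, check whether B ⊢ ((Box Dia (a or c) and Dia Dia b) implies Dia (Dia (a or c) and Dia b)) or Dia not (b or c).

Valid in B

Tableau for the negation not (((Box Dia (a or c) and Dia Dia b) implies Dia (Dia (a or c) and Dia b)) or Dia not (b or c)):
1. not (((Box Dia (a or c) and Dia Dia b) implies Dia (Dia (a or c) and Dia b)) or Dia not (b or c)), u
2. not ((Box Dia (a or c) and Dia Dia b) implies Dia (Dia (a or c) and Dia b)), u
3. not Dia not (b or c), u
4. Box Dia (a or c) and Dia Dia b, u
5. not Dia (Dia (a or c) and Dia b), u
6. Box Dia (a or c), u
7. Dia Dia b, u
8. b or c, u
9. not (Dia (a or c) and Dia b), u
10. Dia (a or c), u
11. c, u
12. not Dia b, u
13. not b, u
14. Dia b, v
15. b or c, v
16. not (Dia (a or c) and Dia b), v
17. Dia (a or c), v
18. not b, v
19. c, v
20. not Dia b, v
21. a or c, w
22. b or c, w
23. not (Dia (a or c) and Dia b), w
24. Dia (a or c), w
25. not b, w
26. c, w
27. not Dia b, w
28. b, x
29. not b, x
Accessibility: uRu, uRv, uRw, vRu, vRv, vRx, wRu, wRw, xRv, xRx
Branch closes: b and not b both at x.
All branches of the negation close; one closing branch shown above.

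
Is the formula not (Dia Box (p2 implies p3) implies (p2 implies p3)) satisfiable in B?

No, unsatisfiable

1. not (Dia Box (p2 implies p3) implies (p2 implies p3)), 0
2. Dia Box (p2 implies p3), 0   [neg-implies-rule on 1]
3. not (p2 implies p3), 0   [neg-implies-rule on 1]
4. p2, 0   [neg-implies-rule on 3]
5. not p3, 0   [neg-implies-rule on 3]
6. Box (p2 implies p3), 1   [Dia-rule on 2: fresh world 1, 0R1]
7. p2 implies p3, 0   [Box-rule on 6 via 1R0]
8. p2 implies p3, 1   [Box-rule on 6 via 1R1]
9. p3, 0   [implies-rule on 7 (branches; this branch)]
Accessibility: 0R0, 0R1, 1R0, 1R1
Branch closes: p3 and not p3 both at 0.
All branches of the tableau close; one closing branch shown above.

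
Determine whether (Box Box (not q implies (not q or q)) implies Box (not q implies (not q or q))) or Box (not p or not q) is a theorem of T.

Valid in T

Tableau for the negation not ((Box Box (not q implies (not q or q)) implies Box (not q implies (not q or q))) or Box (not p or not q)):
1. not ((Box Box (not q implies (not q or q)) implies Box (not q implies (not q or q))) or Box (not p or not q)), u
2. not (Box Box (not q implies (not q or q)) implies Box (not q implies (not q or q))), u
3. not Box (not p or not q), u
4. Box Box (not q implies (not q or q)), u
5. not Box (not q implies (not q or q)), u
6. Box (not q implies (not q or q)), u
7. not q implies (not q or q), u
8. not q or q, u
9. q, u
10. not (not p or not q), v
11. p, v
12. q, v
13. Box (not q implies (not q or q)), v
14. not q implies (not q or q), v
15. not q or q, v
16. not (not q implies (not q or q)), w
17. not q, w
18. not (not q or q), w
19. q, w
Accessibility: uRu, uRv, uRw, vRv, wRw
Branch closes: q and not q both at w.
All branches of the negation close; one closing branch shown above.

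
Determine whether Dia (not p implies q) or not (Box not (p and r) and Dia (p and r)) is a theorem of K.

Tableau for the negation not (Dia (not p implies q) or not (Box not (p and r) and Dia (p and r))):
1. not (Dia (not p implies q) or not (Box not (p and r) and Dia (p and r))), 0
2. not Dia (not p implies q), 0   [neg-or-rule on 1]
3. Box not (p and r) and Dia (p and r), 0   [neg-or-rule on 1]
4. Box not (p and r), 0   [and-rule on 3]
5. Dia (p and r), 0   [and-rule on 3]
6. p and r, 1   [Dia-rule on 5: fresh world 1, 0R1]
7. p, 1   [and-rule on 6]
8. r, 1   [and-rule on 6]
9. not (not p implies q), 1   [neg-Dia-rule on 2 via 0R1]
10. not p, 1   [neg-implies-rule on 9]
11. not q, 1   [neg-implies-rule on 9]
Accessibility: 0R1
Branch closes: p and not p both at 1.
All branches of the negation close; one closing branch shown above.

Valid in K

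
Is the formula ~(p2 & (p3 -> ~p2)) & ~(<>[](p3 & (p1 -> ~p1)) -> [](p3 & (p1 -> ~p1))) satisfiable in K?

1. ~(p2 & (p3 -> ~p2)) & ~(<>[](p3 & (p1 -> ~p1)) -> [](p3 & (p1 -> ~p1))), u
2. ~(p2 & (p3 -> ~p2)), u   [&-rule on 1]
3. ~(<>[](p3 & (p1 -> ~p1)) -> [](p3 & (p1 -> ~p1))), u   [&-rule on 1]
4. <>[](p3 & (p1 -> ~p1)), u   [~->-rule on 3]
5. ~[](p3 & (p1 -> ~p1)), u   [~->-rule on 3]
6. ~(p3 -> ~p2), u   [~&-rule on 2 (branches; this branch)]
7. p3, u   [~->-rule on 6]
8. p2, u   [~->-rule on 6]
9. [](p3 & (p1 -> ~p1)), v   [<>-rule on 4: fresh world v, uRv]
10. ~(p3 & (p1 -> ~p1)), w   [~[]-rule on 5: fresh world w, uRw]
11. ~(p1 -> ~p1), w   [~&-rule on 10 (branches; this branch)]
12. p1, w   [~->-rule on 11]
Accessibility: uRv, uRw

Yes, satisfiable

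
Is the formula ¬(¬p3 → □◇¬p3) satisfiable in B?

1. ¬(¬p3 → □◇¬p3), 0
2. ¬p3, 0
3. ¬□◇¬p3, 0
4. ¬◇¬p3, 1
5. p3, 0
Accessibility: 0R0, 0R1, 1R0, 1R1
Branch closes: p3 and ¬p3 both at 0.
All branches of the tableau close; one closing branch shown above.

Unsatisfiable (every branch closes)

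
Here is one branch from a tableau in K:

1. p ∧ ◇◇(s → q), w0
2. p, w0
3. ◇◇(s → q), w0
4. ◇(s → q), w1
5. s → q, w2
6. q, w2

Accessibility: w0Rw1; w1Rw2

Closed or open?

Open

There is no literal clash: for every atom and world, at most one sign appears.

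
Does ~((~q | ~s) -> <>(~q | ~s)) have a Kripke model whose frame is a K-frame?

Satisfiable

1. ~((~q | ~s) -> <>(~q | ~s)), u
2. ~q | ~s, u   [~->-rule on 1]
3. ~<>(~q | ~s), u   [~->-rule on 1]
4. ~s, u   [|-rule on 2 (branches; this branch)]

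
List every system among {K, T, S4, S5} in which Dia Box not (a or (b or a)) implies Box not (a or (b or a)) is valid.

S5-tableau for the negation not (Dia Box not (a or (b or a)) implies Box not (a or (b or a))):
1. not (Dia Box not (a or (b or a)) implies Box not (a or (b or a))), 0
2. Dia Box not (a or (b or a)), 0
3. not Box not (a or (b or a)), 0
4. Box not (a or (b or a)), 1
5. not (a or (b or a)), 0
6. not a, 0
7. not (b or a), 0
8. not b, 0
9. not (a or (b or a)), 1
10. not a, 1
11. not (b or a), 1
12. not b, 1
13. a or (b or a), 2
14. not (a or (b or a)), 2
15. not a, 2
16. not (b or a), 2
17. not b, 2
18. b or a, 2
19. a, 2
Accessibility: 0R0, 0R1, 0R2, 1R0, 1R1, 1R2, 2R0, 2R1, 2R2
Branch closes: a and not a both at 2.
Every branch closes (one shown): valid in S5.
S4-tableau for the negation not (Dia Box not (a or (b or a)) implies Box not (a or (b or a))):
1. not (Dia Box not (a or (b or a)) implies Box not (a or (b or a))), 0
2. Dia Box not (a or (b or a)), 0
3. not Box not (a or (b or a)), 0
4. Box not (a or (b or a)), 1
5. not (a or (b or a)), 1
6. not a, 1
7. not (b or a), 1
8. not b, 1
9. a or (b or a), 2
10. b or a, 2
11. a, 2
Accessibility: 0R0, 0R1, 0R2, 1R1, 2R2
Complete open branch: countermodel on an S4-frame, so not valid in S4, nor in K, T (the same frame is also a K-frame and a T-frame).

S5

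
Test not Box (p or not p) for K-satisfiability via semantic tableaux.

1. not Box (p or not p), 0
2. not (p or not p), 1
3. not p, 1
4. p, 1
Accessibility: 0R1
Branch closes: p and not p both at 1.
(One branch shown.) All branches close.

Unsatisfiable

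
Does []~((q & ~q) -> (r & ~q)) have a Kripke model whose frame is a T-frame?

1. []~((q & ~q) -> (r & ~q)), u
2. ~((q & ~q) -> (r & ~q)), u   [[]-rule on 1 via uRu]
3. q & ~q, u   [~->-rule on 2]
4. ~(r & ~q), u   [~->-rule on 2]
5. q, u   [&-rule on 3]
6. ~q, u   [&-rule on 3]
Accessibility: uRu
Branch closes: q and ~q both at u.
(One branch shown.) All branches close.

No, unsatisfiable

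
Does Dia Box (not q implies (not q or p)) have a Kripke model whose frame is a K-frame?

Yes, satisfiable

1. Dia Box (not q implies (not q or p)), 0
2. Box (not q implies (not q or p)), 1
Accessibility: 0R1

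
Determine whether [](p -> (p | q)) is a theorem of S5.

Tableau for the negation ~[](p -> (p | q)):
1. ~[](p -> (p | q)), w0
2. ~(p -> (p | q)), w1
3. p, w1
4. ~(p | q), w1
5. ~p, w1
6. ~q, w1
Accessibility: w0Rw0, w0Rw1, w1Rw0, w1Rw1
Branch closes: p and ~p both at w1.
Every branch of the negation's tableau closes; the branch above is one of them.

Yes, valid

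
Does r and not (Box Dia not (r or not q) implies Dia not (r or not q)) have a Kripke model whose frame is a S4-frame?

1. r and not (Box Dia not (r or not q) implies Dia not (r or not q)), 0
2. r, 0
3. not (Box Dia not (r or not q) implies Dia not (r or not q)), 0
4. Box Dia not (r or not q), 0
5. not Dia not (r or not q), 0
6. Dia not (r or not q), 0
7. r or not q, 0
8. not q, 0
9. not (r or not q), 1
10. not r, 1
11. q, 1
12. Dia not (r or not q), 1
13. r or not q, 1
14. not q, 1
Accessibility: 0R0, 0R1, 1R1
Branch closes: q and not q both at 1.
Every branch closes; the branch above is one of them.

Unsatisfiable (every branch closes)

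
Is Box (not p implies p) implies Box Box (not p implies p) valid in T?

No, not valid

Tableau for the negation not (Box (not p implies p) implies Box Box (not p implies p)):
1. not (Box (not p implies p) implies Box Box (not p implies p)), u
2. Box (not p implies p), u
3. not Box Box (not p implies p), u
4. not p implies p, u
5. p, u
6. not Box (not p implies p), v
7. not p implies p, v
8. p, v
9. not (not p implies p), w
10. not p, w
Accessibility: uRu, uRv, vRv, vRw, wRw
The negation has an open branch (countermodel exists).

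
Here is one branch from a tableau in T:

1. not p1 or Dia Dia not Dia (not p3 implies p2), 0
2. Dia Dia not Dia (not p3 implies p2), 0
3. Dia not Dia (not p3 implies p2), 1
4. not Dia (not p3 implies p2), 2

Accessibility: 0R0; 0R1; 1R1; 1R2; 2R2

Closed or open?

No, open

There is no literal clash: for every atom and world, at most one sign appears.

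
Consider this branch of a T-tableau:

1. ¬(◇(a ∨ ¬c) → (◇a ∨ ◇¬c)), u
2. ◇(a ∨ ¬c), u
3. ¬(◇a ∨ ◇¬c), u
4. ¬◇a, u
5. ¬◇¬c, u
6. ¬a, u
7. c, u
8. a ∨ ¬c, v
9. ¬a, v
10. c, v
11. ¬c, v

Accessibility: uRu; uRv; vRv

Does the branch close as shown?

Yes, closed

Both c and ¬c appear at v.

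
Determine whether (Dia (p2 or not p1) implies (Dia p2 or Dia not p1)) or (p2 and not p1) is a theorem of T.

Yes, valid

Tableau for the negation not ((Dia (p2 or not p1) implies (Dia p2 or Dia not p1)) or (p2 and not p1)):
1. not ((Dia (p2 or not p1) implies (Dia p2 or Dia not p1)) or (p2 and not p1)), 0
2. not (Dia (p2 or not p1) implies (Dia p2 or Dia not p1)), 0
3. not (p2 and not p1), 0
4. Dia (p2 or not p1), 0
5. not (Dia p2 or Dia not p1), 0
6. not Dia p2, 0
7. not Dia not p1, 0
8. not p2, 0
9. p1, 0
10. p2 or not p1, 1
11. not p2, 1
12. p1, 1
13. not p1, 1
Accessibility: 0R0, 0R1, 1R1
Branch closes: p1 and not p1 both at 1.
All branches of the negation close; one closing branch shown above.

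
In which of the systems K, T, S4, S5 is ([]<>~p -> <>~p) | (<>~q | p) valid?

K-tableau for the negation ~(([]<>~p -> <>~p) | (<>~q | p)):
1. ~(([]<>~p -> <>~p) | (<>~q | p)), 0
2. ~([]<>~p -> <>~p), 0
3. ~(<>~q | p), 0
4. []<>~p, 0
5. ~<>~p, 0
6. ~<>~q, 0
7. ~p, 0
Complete open branch: countermodel on a K-frame, so not valid in K.
T-tableau for the negation ~(([]<>~p -> <>~p) | (<>~q | p)):
1. ~(([]<>~p -> <>~p) | (<>~q | p)), 0
2. ~([]<>~p -> <>~p), 0
3. ~(<>~q | p), 0
4. []<>~p, 0
5. ~<>~p, 0
6. ~<>~q, 0
7. ~p, 0
8. <>~p, 0
9. p, 0
Accessibility: 0R0
Branch closes: p and ~p both at 0.
Every branch closes (one shown): valid in T, hence also in S4, S5 (every theorem of T is a theorem of S4 and S5).

T, S4, S5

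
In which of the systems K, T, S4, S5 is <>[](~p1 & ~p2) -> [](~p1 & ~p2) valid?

S5

S4-tableau for the negation ~(<>[](~p1 & ~p2) -> [](~p1 & ~p2)):
1. ~(<>[](~p1 & ~p2) -> [](~p1 & ~p2)), 0
2. <>[](~p1 & ~p2), 0
3. ~[](~p1 & ~p2), 0
4. [](~p1 & ~p2), 1
5. ~p1 & ~p2, 1
6. ~p1, 1
7. ~p2, 1
8. ~(~p1 & ~p2), 2
9. p2, 2
Accessibility: 0R0, 0R1, 0R2, 1R1, 2R2
Complete open branch: countermodel on an S4-frame, so not valid in S4, nor in K, T (the same frame is also a K-frame and a T-frame).
S5-tableau for the negation ~(<>[](~p1 & ~p2) -> [](~p1 & ~p2)):
1. ~(<>[](~p1 & ~p2) -> [](~p1 & ~p2)), 0
2. <>[](~p1 & ~p2), 0
3. ~[](~p1 & ~p2), 0
4. [](~p1 & ~p2), 1
5. ~p1 & ~p2, 0
6. ~p1, 0
7. ~p2, 0
8. ~p1 & ~p2, 1
9. ~p1, 1
10. ~p2, 1
11. ~(~p1 & ~p2), 2
12. ~p1 & ~p2, 2
13. ~p1, 2
14. ~p2, 2
15. p2, 2
Accessibility: 0R0, 0R1, 0R2, 1R0, 1R1, 1R2, 2R0, 2R1, 2R2
Branch closes: p2 and ~p2 both at 2.
Every branch closes (one shown): valid in S5.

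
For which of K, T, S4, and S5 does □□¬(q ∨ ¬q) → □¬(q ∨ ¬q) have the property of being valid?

T, S4, S5

K-tableau for the negation ¬(□□¬(q ∨ ¬q) → □¬(q ∨ ¬q)):
1. ¬(□□¬(q ∨ ¬q) → □¬(q ∨ ¬q)), 0
2. □□¬(q ∨ ¬q), 0
3. ¬□¬(q ∨ ¬q), 0
4. q ∨ ¬q, 1
5. □¬(q ∨ ¬q), 1
6. ¬q, 1
Accessibility: 0R1
Complete open branch: countermodel on a K-frame, so not valid in K.
T-tableau for the negation ¬(□□¬(q ∨ ¬q) → □¬(q ∨ ¬q)):
1. ¬(□□¬(q ∨ ¬q) → □¬(q ∨ ¬q)), 0
2. □□¬(q ∨ ¬q), 0
3. ¬□¬(q ∨ ¬q), 0
4. □¬(q ∨ ¬q), 0
5. ¬(q ∨ ¬q), 0
6. ¬q, 0
7. q, 0
Accessibility: 0R0
Branch closes: q and ¬q both at 0.
Every branch closes (one shown): valid in T, hence also in S4, S5 (every theorem of T is a theorem of S4 and S5).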